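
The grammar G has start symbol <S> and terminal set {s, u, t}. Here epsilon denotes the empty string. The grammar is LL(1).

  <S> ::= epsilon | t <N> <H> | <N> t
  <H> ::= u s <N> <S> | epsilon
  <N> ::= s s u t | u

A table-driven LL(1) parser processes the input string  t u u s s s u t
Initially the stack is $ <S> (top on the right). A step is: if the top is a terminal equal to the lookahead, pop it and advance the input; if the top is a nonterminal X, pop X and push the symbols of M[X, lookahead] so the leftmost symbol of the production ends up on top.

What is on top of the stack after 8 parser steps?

s

     Stack          Input              Action
  1  $ <S>          t u u s s s u t $  expand <S> ::= t <N> <H>
  2  $ <H> <N> t    t u u s s s u t $  match t
  3  $ <H> <N>      u u s s s u t $    expand <N> ::= u
  4  $ <H> u        u u s s s u t $    match u
  5  $ <H>          u s s s u t $      expand <H> ::= u s <N> <S>
  6  $ <S> <N> s u  u s s s u t $      match u
  7  $ <S> <N> s    s s s u t $        match s
  8  $ <S> <N>      s s u t $          expand <N> ::= s s u t
Stack after step 8: $ <S> t u s s (top = s).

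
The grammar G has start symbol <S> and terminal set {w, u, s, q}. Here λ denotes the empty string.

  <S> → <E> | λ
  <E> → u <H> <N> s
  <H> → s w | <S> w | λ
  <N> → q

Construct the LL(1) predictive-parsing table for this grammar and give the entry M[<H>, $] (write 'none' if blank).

FIRST(<E>) = {u}
FIRST(<N>) = {q}
FIRST(<S>) = {λ, u}  (via <E>)
FIRST(<H>) = {λ, s, u, w}  (via <S> w)
FOLLOW(<S>) includes $ since <S> is the start symbol.
FOLLOW(<H>): in <E>→u <H> <N> s, <H> is followed by <N> s with FIRST {q}. Thus FOLLOW(<H>) = {q}.
For <H> → s w: FIRST(s w) = {s}, so it goes in M[<H>, t] for t ∈ {s}.
For <H> → <S> w: FIRST(<S> w) = {u, w}, so it goes in M[<H>, t] for t ∈ {u, w}.
For <H> → λ: FIRST(λ) = {λ}, so it goes in M[<H>, t] for t ∈ {}; since λ ∈ FIRST, also for every t ∈ FOLLOW(<H>) = {q}.
None of these place a production in M[<H>, $].

none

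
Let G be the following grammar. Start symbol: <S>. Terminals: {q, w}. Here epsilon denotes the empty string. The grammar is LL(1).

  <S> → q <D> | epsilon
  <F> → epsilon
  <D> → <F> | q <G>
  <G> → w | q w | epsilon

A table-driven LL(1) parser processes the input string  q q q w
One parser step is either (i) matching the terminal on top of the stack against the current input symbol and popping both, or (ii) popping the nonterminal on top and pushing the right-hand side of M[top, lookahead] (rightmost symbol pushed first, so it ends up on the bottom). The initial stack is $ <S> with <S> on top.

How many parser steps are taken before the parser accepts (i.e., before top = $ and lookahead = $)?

7

     Stack    Input      Action
  1  $ <S>    q q q w $  expand <S> → q <D>
  2  $ <D> q  q q q w $  match q
  3  $ <D>    q q w $    expand <D> → q <G>
  4  $ <G> q  q q w $    match q
  5  $ <G>    q w $      expand <G> → q w
  6  $ w q    q w $      match q
  7  $ w      w $        match w
Accept reached after 7 steps.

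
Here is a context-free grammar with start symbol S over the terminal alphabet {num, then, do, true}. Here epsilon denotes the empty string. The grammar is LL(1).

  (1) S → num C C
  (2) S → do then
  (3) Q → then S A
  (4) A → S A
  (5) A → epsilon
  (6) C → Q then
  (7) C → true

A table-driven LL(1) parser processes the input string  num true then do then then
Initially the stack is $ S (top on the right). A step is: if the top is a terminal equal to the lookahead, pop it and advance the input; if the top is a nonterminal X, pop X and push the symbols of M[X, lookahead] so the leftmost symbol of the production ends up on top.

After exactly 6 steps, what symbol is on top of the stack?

     Stack      Input                         Action
  1  $ S        num true then do then then $  expand S → num C C
  2  $ C C num  num true then do then then $  match num
  3  $ C C      true then do then then $      expand C → true
  4  $ C true   true then do then then $      match true
  5  $ C        then do then then $           expand C → Q then
  6  $ then Q   then do then then $           expand Q → then S A
Stack after step 6: $ then A S then (top = then).

then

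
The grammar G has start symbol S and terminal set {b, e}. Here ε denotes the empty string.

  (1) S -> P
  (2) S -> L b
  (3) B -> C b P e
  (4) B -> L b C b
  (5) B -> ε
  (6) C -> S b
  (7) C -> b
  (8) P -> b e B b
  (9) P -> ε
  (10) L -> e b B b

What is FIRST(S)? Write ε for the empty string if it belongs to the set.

FIRST(P): from P->b e B b we get {b}; from P->ε we get {ε}. So FIRST(P) = {ε, b}.
FIRST(L): from L->e b B b we get {e}. So FIRST(L) = {e}.
FIRST(S): from S->P we get {ε, b}; from S->L b we get {e}. So FIRST(S) = {ε, b, e}.
FIRST(C): from C->S b we get {b, e}; from C->b we get {b}. So FIRST(C) = {b, e}.
FIRST(B): from B->C b P e we get {b, e}; from B->L b C b we get {e}; from B->ε we get {ε}. So FIRST(B) = {ε, b, e}.

{ε, b, e}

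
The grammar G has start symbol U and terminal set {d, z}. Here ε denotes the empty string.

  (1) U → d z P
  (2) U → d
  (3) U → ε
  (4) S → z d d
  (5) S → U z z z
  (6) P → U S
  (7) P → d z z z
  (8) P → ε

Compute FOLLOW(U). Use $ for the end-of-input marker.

{$, d, z}

FIRST(U): from U→d z P we get {d}; from U→d we get {d}; from U→ε we get {ε}. So FIRST(U) = {ε, d}.
FIRST(S): from S→z d d we get {z}; from S→U z z z we get {d, z}. So FIRST(S) = {d, z}.
FIRST(P): from P→U S we get {d, z}; from P→d z z z we get {d}; from P→ε we get {ε}. So FIRST(P) = {ε, d, z}.
FOLLOW(U) includes $ since U is the start symbol.
FOLLOW(U): in S→U z z z, U is followed by z z z with FIRST {z}; in P→U S, U is followed by S with FIRST {d, z}. Thus FOLLOW(U) = {$, d, z}.
FOLLOW(P): in U→d z P, the suffix after P is empty, so FOLLOW(P) ⊇ FOLLOW(U) = {$, d, z}. Thus FOLLOW(P) = {$, d, z}.
FOLLOW(S): in P→U S, the suffix after S is empty, so FOLLOW(S) ⊇ FOLLOW(P) = {$, d, z}. Thus FOLLOW(S) = {$, d, z}.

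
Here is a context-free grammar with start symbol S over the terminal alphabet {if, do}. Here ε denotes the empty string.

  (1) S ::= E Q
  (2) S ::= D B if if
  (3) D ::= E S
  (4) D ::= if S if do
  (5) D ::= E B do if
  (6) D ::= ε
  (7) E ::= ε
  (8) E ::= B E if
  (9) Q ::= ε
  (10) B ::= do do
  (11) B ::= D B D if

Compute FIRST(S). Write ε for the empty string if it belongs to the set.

{ε, do, if}

FIRST(Q): from Q::=ε we get {ε}. So FIRST(Q) = {ε}.
FIRST(S): from S::=E Q we get {ε, do, if}; from S::=D B if if we get {do, if}. So FIRST(S) = {ε, do, if}.
FIRST(D): from D::=E S we get {ε, do, if}; from D::=if S if do we get {if}; from D::=E B do if we get {do, if}; from D::=ε we get {ε}. So FIRST(D) = {ε, do, if}.
FIRST(B): from B::=do do we get {do}; from B::=D B D if we get {do, if}. So FIRST(B) = {do, if}.
FIRST(E): from E::=ε we get {ε}; from E::=B E if we get {do, if}. So FIRST(E) = {ε, do, if}.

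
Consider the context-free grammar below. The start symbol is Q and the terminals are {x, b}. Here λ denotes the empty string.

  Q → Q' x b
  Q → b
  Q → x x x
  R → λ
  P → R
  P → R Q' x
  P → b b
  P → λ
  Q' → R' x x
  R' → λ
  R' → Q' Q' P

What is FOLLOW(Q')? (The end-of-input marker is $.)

FIRST(R): from R→λ we get {λ}. So FIRST(R) = {λ}.
FIRST(Q): from Q→Q' x b we get {x}; from Q→b we get {b}; from Q→x x x we get {x}. So FIRST(Q) = {b, x}.
FIRST(P): from P→R we get {λ}; from P→R Q' x we get {x}; from P→b b we get {b}; from P→λ we get {λ}. So FIRST(P) = {λ, b, x}.
FIRST(Q'): from Q'→R' x x we get {x}. So FIRST(Q') = {x}.
FIRST(R'): from R'→λ we get {λ}; from R'→Q' Q' P we get {x}. So FIRST(R') = {λ, x}.
FOLLOW(Q) includes $ since Q is the start symbol.
FOLLOW(Q): Q appears on no right-hand side. Thus FOLLOW(Q) = {$}.
FOLLOW(R'): in Q'→R' x x, R' is followed by x x with FIRST {x}. Thus FOLLOW(R') = {x}.
FOLLOW(P): in R'→Q' Q' P, the suffix after P is empty, so FOLLOW(P) ⊇ FOLLOW(R') = {x}. Thus FOLLOW(P) = {x}.
FOLLOW(R): in P→R, the suffix after R is empty, so FOLLOW(R) ⊇ FOLLOW(P) = {x}; in P→R Q' x, R is followed by Q' x with FIRST {x}. Thus FOLLOW(R) = {x}.
FOLLOW(Q'): in Q→Q' x b, Q' is followed by x b with FIRST {x}; in P→R Q' x, Q' is followed by x with FIRST {x}; in R'→Q' Q' P (occurrence 1), Q' is followed by Q' P with FIRST {x}; in R'→Q' Q' P (occurrence 2), Q' is followed by P with FIRST {λ, b, x}; in R'→Q' Q' P (occurrence 2), the suffix after Q' is nullable, so FOLLOW(Q') ⊇ FOLLOW(R') = {x}. Thus FOLLOW(Q') = {b, x}.

{b, x}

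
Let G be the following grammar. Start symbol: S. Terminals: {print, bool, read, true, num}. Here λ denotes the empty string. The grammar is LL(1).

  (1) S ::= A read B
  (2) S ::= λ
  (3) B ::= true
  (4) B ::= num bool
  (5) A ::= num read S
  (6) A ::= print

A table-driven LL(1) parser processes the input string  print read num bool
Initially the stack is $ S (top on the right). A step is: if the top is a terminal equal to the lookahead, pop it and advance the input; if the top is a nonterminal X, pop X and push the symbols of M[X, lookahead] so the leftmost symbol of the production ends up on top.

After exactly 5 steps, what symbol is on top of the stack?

num

     Stack           Input                  Action
  1  $ S             print read num bool $  expand S ::= A read B
  2  $ B read A      print read num bool $  expand A ::= print
  3  $ B read print  print read num bool $  match print
  4  $ B read        read num bool $        match read
  5  $ B             num bool $             expand B ::= num bool
Stack after step 5: $ bool num (top = num).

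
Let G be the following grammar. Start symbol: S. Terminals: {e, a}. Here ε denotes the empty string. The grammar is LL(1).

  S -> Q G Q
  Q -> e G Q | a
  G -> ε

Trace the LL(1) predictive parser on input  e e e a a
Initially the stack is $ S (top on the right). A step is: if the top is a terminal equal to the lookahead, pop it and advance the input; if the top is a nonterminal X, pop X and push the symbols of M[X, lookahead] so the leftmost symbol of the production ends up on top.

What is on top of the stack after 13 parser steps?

step 1: stack=$ S  input=e e e a a $  — expand S -> Q G Q
step 2: stack=$ Q G Q  input=e e e a a $  — expand Q -> e G Q
step 3: stack=$ Q G Q G e  input=e e e a a $  — match e
step 4: stack=$ Q G Q G  input=e e a a $  — expand G -> ε
step 5: stack=$ Q G Q  input=e e a a $  — expand Q -> e G Q
step 6: stack=$ Q G Q G e  input=e e a a $  — match e
step 7: stack=$ Q G Q G  input=e a a $  — expand G -> ε
step 8: stack=$ Q G Q  input=e a a $  — expand Q -> e G Q
step 9: stack=$ Q G Q G e  input=e a a $  — match e
step 10: stack=$ Q G Q G  input=a a $  — expand G -> ε
step 11: stack=$ Q G Q  input=a a $  — expand Q -> a
step 12: stack=$ Q G a  input=a a $  — match a
step 13: stack=$ Q G  input=a $  — expand G -> ε
Stack after step 13: $ Q (top = Q).

Q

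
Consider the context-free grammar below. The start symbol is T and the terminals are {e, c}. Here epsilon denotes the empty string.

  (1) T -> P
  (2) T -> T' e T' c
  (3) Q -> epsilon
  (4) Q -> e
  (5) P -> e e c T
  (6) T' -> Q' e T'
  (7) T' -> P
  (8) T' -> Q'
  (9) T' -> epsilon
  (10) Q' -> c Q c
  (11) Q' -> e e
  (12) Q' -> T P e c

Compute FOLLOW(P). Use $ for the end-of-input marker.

{$, c, e}

FIRST(Q) = {epsilon, e}
FIRST(P) = {e}
FIRST(T) = {c, e}  (via P, T' e T' c)
FIRST(Q') = {c, e}  (via T P e c)
FIRST(T') = {epsilon, c, e}  (via Q' e T', P, Q')
FOLLOW(T) includes $ since T is the start symbol.
FOLLOW(Q): in Q'->c Q c, Q is followed by c with FIRST {c}. Thus FOLLOW(Q) = {c}.
FOLLOW(T'): in T->T' e T' c (occurrence 1), T' is followed by e T' c with FIRST {e}; in T->T' e T' c (occurrence 2), T' is followed by c with FIRST {c}; in T'->Q' e T', the suffix after T' is empty (adds nothing new). Thus FOLLOW(T') = {c, e}.
FOLLOW(Q'): in T'->Q' e T', Q' is followed by e T' with FIRST {e}; in T'->Q', the suffix after Q' is empty, so FOLLOW(Q') ⊇ FOLLOW(T') = {c, e}. Thus FOLLOW(Q') = {c, e}.
FOLLOW(T): in P->e e c T, the suffix after T is empty, so FOLLOW(T) ⊇ FOLLOW(P) = {$, c, e}; in Q'->T P e c, T is followed by P e c with FIRST {e}. Thus FOLLOW(T) = {$, c, e}.
FOLLOW(P): in T->P, the suffix after P is empty, so FOLLOW(P) ⊇ FOLLOW(T) = {$, c, e}; in T'->P, the suffix after P is empty, so FOLLOW(P) ⊇ FOLLOW(T') = {c, e}; in Q'->T P e c, P is followed by e c with FIRST {e}. Thus FOLLOW(P) = {$, c, e}.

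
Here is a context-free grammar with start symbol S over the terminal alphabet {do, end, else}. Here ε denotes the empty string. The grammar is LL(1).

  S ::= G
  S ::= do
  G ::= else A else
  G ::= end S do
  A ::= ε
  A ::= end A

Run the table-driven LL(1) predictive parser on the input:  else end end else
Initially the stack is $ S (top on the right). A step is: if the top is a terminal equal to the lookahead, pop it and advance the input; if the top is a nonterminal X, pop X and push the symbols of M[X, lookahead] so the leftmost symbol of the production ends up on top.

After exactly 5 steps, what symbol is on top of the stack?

A

step 1: stack=$ S  input=else end end else $  — expand S ::= G
step 2: stack=$ G  input=else end end else $  — expand G ::= else A else
step 3: stack=$ else A else  input=else end end else $  — match else
step 4: stack=$ else A  input=end end else $  — expand A ::= end A
step 5: stack=$ else A end  input=end end else $  — match end
Stack after step 5: $ else A (top = A).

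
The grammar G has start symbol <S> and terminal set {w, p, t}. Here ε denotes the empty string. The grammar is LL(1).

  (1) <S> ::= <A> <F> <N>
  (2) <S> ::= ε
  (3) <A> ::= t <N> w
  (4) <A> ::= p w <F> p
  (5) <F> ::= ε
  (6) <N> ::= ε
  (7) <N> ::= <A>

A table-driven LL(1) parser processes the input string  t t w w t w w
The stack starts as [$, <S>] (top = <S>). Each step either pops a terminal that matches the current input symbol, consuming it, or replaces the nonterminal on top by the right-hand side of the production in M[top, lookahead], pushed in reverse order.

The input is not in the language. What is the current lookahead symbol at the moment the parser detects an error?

w

step 1: stack=$ <S>  input=t t w w t w w $  — expand <S> ::= <A> <F> <N>
step 2: stack=$ <N> <F> <A>  input=t t w w t w w $  — expand <A> ::= t <N> w
step 3: stack=$ <N> <F> w <N> t  input=t t w w t w w $  — match t
step 4: stack=$ <N> <F> w <N>  input=t w w t w w $  — expand <N> ::= <A>
step 5: stack=$ <N> <F> w <A>  input=t w w t w w $  — expand <A> ::= t <N> w
step 6: stack=$ <N> <F> w w <N> t  input=t w w t w w $  — match t
step 7: stack=$ <N> <F> w w <N>  input=w w t w w $  — expand <N> ::= ε
step 8: stack=$ <N> <F> w w  input=w w t w w $  — match w
step 9: stack=$ <N> <F> w  input=w t w w $  — match w
step 10: stack=$ <N> <F>  input=t w w $  — expand <F> ::= ε
step 11: stack=$ <N>  input=t w w $  — expand <N> ::= <A>
step 12: stack=$ <A>  input=t w w $  — expand <A> ::= t <N> w
step 13: stack=$ w <N> t  input=t w w $  — match t
step 14: stack=$ w <N>  input=w w $  — expand <N> ::= ε
step 15: stack=$ w  input=w w $  — match w
step 16: stack=$  input=w $  — error: stack empty but input remains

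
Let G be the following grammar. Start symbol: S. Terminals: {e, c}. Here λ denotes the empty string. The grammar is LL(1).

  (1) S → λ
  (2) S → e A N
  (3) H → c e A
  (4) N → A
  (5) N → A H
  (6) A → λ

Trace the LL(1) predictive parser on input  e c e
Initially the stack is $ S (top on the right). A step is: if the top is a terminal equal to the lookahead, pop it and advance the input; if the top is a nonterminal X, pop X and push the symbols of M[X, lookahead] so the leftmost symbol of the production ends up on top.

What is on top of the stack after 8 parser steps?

A

     Stack    Input    Action
  1  $ S      e c e $  expand S → e A N
  2  $ N A e  e c e $  match e
  3  $ N A    c e $    expand A → λ
  4  $ N      c e $    expand N → A H
  5  $ H A    c e $    expand A → λ
  6  $ H      c e $    expand H → c e A
  7  $ A e c  c e $    match c
  8  $ A e    e $      match e
Stack after step 8: $ A (top = A).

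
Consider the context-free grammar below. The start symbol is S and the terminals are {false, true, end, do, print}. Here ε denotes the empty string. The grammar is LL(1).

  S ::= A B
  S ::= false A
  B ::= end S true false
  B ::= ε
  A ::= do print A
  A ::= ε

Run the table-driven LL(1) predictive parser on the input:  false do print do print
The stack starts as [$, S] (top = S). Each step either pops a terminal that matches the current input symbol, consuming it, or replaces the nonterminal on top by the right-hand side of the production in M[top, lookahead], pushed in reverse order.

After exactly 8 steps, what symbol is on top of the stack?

A

     Stack         Input                      Action
  1  $ S           false do print do print $  expand S ::= false A
  2  $ A false     false do print do print $  match false
  3  $ A           do print do print $        expand A ::= do print A
  4  $ A print do  do print do print $        match do
  5  $ A print     print do print $           match print
  6  $ A           do print $                 expand A ::= do print A
  7  $ A print do  do print $                 match do
  8  $ A print     print $                    match print
Stack after step 8: $ A (top = A).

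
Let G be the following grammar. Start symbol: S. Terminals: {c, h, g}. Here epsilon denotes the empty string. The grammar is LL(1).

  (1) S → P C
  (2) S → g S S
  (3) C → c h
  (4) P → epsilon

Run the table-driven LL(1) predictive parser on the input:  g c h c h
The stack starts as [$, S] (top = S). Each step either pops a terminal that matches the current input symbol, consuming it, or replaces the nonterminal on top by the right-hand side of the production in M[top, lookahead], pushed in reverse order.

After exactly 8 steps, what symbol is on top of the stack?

     Stack    Input        Action
  1  $ S      g c h c h $  expand S → g S S
  2  $ S S g  g c h c h $  match g
  3  $ S S    c h c h $    expand S → P C
  4  $ S C P  c h c h $    expand P → epsilon
  5  $ S C    c h c h $    expand C → c h
  6  $ S h c  c h c h $    match c
  7  $ S h    h c h $      match h
  8  $ S      c h $        expand S → P C
Stack after step 8: $ C P (top = P).

P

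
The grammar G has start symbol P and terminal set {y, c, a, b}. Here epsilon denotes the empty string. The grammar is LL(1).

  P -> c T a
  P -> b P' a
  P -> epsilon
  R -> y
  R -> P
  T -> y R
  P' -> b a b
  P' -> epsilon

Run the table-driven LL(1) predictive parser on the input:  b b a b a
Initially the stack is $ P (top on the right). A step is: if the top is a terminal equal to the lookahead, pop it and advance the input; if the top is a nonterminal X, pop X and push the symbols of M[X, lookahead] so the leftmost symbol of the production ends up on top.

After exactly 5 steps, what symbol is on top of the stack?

b

     Stack      Input        Action
  1  $ P        b b a b a $  expand P -> b P' a
  2  $ a P' b   b b a b a $  match b
  3  $ a P'     b a b a $    expand P' -> b a b
  4  $ a b a b  b a b a $    match b
  5  $ a b a    a b a $      match a
Stack after step 5: $ a b (top = b).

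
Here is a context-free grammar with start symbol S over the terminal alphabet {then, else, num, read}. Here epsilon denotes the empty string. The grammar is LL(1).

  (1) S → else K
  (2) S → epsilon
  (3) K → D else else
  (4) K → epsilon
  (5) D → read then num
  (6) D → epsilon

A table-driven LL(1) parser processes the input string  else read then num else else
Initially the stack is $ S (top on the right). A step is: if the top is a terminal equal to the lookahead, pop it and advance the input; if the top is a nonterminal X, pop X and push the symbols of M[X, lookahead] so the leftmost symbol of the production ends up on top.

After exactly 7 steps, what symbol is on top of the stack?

else

     Stack                      Input                           Action
  1  $ S                        else read then num else else $  expand S → else K
  2  $ K else                   else read then num else else $  match else
  3  $ K                        read then num else else $       expand K → D else else
  4  $ else else D              read then num else else $       expand D → read then num
  5  $ else else num then read  read then num else else $       match read
  6  $ else else num then       then num else else $            match then
  7  $ else else num            num else else $                 match num
Stack after step 7: $ else else (top = else).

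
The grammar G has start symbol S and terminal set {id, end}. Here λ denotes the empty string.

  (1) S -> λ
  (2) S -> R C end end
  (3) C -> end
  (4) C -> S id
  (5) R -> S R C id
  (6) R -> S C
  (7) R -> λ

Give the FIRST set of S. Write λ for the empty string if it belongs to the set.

{λ, end, id}

FIRST(S): from S->λ we get {λ}; from S->R C end end we get {end, id}. So FIRST(S) = {λ, end, id}.
FIRST(C): from C->end we get {end}; from C->S id we get {end, id}. So FIRST(C) = {end, id}.
FIRST(R): from R->S R C id we get {end, id}; from R->S C we get {end, id}; from R->λ we get {λ}. So FIRST(R) = {λ, end, id}.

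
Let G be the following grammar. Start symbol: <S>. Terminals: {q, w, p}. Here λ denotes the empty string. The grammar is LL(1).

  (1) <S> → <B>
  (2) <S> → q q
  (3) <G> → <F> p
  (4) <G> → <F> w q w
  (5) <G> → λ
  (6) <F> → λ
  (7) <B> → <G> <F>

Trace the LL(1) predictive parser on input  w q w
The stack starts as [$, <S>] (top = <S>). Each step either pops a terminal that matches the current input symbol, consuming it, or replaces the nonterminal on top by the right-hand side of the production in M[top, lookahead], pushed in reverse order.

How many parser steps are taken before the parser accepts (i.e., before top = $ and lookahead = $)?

step 1: stack=$ <S>  input=w q w $  — expand <S> → <B>
step 2: stack=$ <B>  input=w q w $  — expand <B> → <G> <F>
step 3: stack=$ <F> <G>  input=w q w $  — expand <G> → <F> w q w
step 4: stack=$ <F> w q w <F>  input=w q w $  — expand <F> → λ
step 5: stack=$ <F> w q w  input=w q w $  — match w
step 6: stack=$ <F> w q  input=q w $  — match q
step 7: stack=$ <F> w  input=w $  — match w
step 8: stack=$ <F>  input=$  — expand <F> → λ
Accept reached after 8 steps.

8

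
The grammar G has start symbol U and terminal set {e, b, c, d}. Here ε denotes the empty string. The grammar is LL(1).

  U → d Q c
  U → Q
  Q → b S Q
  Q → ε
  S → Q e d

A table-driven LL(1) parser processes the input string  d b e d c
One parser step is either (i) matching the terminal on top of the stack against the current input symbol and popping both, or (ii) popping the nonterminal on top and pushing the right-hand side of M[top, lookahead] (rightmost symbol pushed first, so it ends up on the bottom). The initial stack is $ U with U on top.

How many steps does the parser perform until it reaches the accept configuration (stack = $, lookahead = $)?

      Stack        Input        Action
   1  $ U          d b e d c $  expand U → d Q c
   2  $ c Q d      d b e d c $  match d
   3  $ c Q        b e d c $    expand Q → b S Q
   4  $ c Q S b    b e d c $    match b
   5  $ c Q S      e d c $      expand S → Q e d
   6  $ c Q d e Q  e d c $      expand Q → ε
   7  $ c Q d e    e d c $      match e
   8  $ c Q d      d c $        match d
   9  $ c Q        c $          expand Q → ε
  10  $ c          c $          match c
Accept reached after 10 steps.

10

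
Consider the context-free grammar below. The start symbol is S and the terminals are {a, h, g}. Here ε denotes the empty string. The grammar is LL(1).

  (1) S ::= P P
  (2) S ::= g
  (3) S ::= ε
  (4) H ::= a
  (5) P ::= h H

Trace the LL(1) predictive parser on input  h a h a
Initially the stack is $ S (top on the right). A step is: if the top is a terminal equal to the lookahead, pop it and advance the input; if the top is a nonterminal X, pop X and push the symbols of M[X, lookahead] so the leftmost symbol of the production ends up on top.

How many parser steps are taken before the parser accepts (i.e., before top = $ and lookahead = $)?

9

     Stack    Input      Action
  1  $ S      h a h a $  expand S ::= P P
  2  $ P P    h a h a $  expand P ::= h H
  3  $ P H h  h a h a $  match h
  4  $ P H    a h a $    expand H ::= a
  5  $ P a    a h a $    match a
  6  $ P      h a $      expand P ::= h H
  7  $ H h    h a $      match h
  8  $ H      a $        expand H ::= a
  9  $ a      a $        match a
Accept reached after 9 steps.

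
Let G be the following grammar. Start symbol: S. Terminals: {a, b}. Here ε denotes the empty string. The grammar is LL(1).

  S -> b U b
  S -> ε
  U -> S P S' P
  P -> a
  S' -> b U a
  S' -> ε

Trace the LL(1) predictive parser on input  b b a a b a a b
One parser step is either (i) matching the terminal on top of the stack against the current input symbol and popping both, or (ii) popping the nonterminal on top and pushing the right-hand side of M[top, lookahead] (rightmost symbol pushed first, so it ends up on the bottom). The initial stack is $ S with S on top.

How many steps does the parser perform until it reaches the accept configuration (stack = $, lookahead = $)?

19

step 1: stack=$ S  input=b b a a b a a b $  — expand S -> b U b
step 2: stack=$ b U b  input=b b a a b a a b $  — match b
step 3: stack=$ b U  input=b a a b a a b $  — expand U -> S P S' P
step 4: stack=$ b P S' P S  input=b a a b a a b $  — expand S -> b U b
step 5: stack=$ b P S' P b U b  input=b a a b a a b $  — match b
step 6: stack=$ b P S' P b U  input=a a b a a b $  — expand U -> S P S' P
step 7: stack=$ b P S' P b P S' P S  input=a a b a a b $  — expand S -> ε
step 8: stack=$ b P S' P b P S' P  input=a a b a a b $  — expand P -> a
step 9: stack=$ b P S' P b P S' a  input=a a b a a b $  — match a
step 10: stack=$ b P S' P b P S'  input=a b a a b $  — expand S' -> ε
step 11: stack=$ b P S' P b P  input=a b a a b $  — expand P -> a
step 12: stack=$ b P S' P b a  input=a b a a b $  — match a
step 13: stack=$ b P S' P b  input=b a a b $  — match b
step 14: stack=$ b P S' P  input=a a b $  — expand P -> a
step 15: stack=$ b P S' a  input=a a b $  — match a
step 16: stack=$ b P S'  input=a b $  — expand S' -> ε
step 17: stack=$ b P  input=a b $  — expand P -> a
step 18: stack=$ b a  input=a b $  — match a
step 19: stack=$ b  input=b $  — match b
Accept reached after 19 steps.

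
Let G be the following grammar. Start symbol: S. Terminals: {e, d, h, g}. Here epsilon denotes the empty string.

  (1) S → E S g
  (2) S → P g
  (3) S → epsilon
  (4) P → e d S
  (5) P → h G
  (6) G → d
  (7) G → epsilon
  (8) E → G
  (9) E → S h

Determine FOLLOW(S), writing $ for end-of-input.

FIRST(P) = {e, h}
FIRST(G) = {epsilon, d}
FIRST(S) = {epsilon, d, e, g, h}  (via E S g, P g)
FIRST(E) = {epsilon, d, e, g, h}  (via G, S h)
FOLLOW(S) includes $ since S is the start symbol.
FOLLOW(P): in S→P g, P is followed by g with FIRST {g}. Thus FOLLOW(P) = {g}.
FOLLOW(S): in S→E S g, S is followed by g with FIRST {g}; in P→e d S, the suffix after S is empty, so FOLLOW(S) ⊇ FOLLOW(P) = {g}; in E→S h, S is followed by h with FIRST {h}. Thus FOLLOW(S) = {$, g, h}.
FOLLOW(E): in S→E S g, E is followed by S g with FIRST {d, e, g, h}. Thus FOLLOW(E) = {d, e, g, h}.
FOLLOW(G): in P→h G, the suffix after G is empty, so FOLLOW(G) ⊇ FOLLOW(P) = {g}; in E→G, the suffix after G is empty, so FOLLOW(G) ⊇ FOLLOW(E) = {d, e, g, h}. Thus FOLLOW(G) = {d, e, g, h}.

{$, g, h}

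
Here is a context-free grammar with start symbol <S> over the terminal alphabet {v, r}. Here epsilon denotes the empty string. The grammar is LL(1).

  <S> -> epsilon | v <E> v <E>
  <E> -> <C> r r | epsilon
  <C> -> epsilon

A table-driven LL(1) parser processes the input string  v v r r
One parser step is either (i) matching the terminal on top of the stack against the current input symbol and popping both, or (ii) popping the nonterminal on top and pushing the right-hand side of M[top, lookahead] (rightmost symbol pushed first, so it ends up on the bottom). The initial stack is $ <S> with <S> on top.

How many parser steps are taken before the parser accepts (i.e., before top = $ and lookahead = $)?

8

     Stack          Input      Action
  1  $ <S>          v v r r $  expand <S> -> v <E> v <E>
  2  $ <E> v <E> v  v v r r $  match v
  3  $ <E> v <E>    v r r $    expand <E> -> epsilon
  4  $ <E> v        v r r $    match v
  5  $ <E>          r r $      expand <E> -> <C> r r
  6  $ r r <C>      r r $      expand <C> -> epsilon
  7  $ r r          r r $      match r
  8  $ r            r $        match r
Accept reached after 8 steps.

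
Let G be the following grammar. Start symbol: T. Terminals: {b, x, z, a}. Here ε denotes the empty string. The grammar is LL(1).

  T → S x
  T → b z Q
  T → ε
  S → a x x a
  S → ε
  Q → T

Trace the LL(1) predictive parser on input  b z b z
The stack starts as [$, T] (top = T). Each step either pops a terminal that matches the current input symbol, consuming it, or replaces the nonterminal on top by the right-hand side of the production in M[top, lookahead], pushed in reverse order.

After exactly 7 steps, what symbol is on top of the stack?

Q

step 1: stack=$ T  input=b z b z $  — expand T → b z Q
step 2: stack=$ Q z b  input=b z b z $  — match b
step 3: stack=$ Q z  input=z b z $  — match z
step 4: stack=$ Q  input=b z $  — expand Q → T
step 5: stack=$ T  input=b z $  — expand T → b z Q
step 6: stack=$ Q z b  input=b z $  — match b
step 7: stack=$ Q z  input=z $  — match z
Stack after step 7: $ Q (top = Q).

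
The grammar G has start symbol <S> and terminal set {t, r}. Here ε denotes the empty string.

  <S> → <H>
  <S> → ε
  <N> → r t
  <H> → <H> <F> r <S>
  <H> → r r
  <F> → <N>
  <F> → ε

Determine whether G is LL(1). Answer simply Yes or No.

No

FIRST(<S>) = {ε, r}
FIRST(<N>) = {r}
FIRST(<H>) = {r}
FIRST(<F>) = {ε, r}
FOLLOW(<S>) = {$, r}
FOLLOW(<N>) = {r}
FOLLOW(<H>) = {$, r}
FOLLOW(<F>) = {r}
Cell M[<F>, r] receives both <F> → <N> and <F> → ε — the grammar is not LL(1).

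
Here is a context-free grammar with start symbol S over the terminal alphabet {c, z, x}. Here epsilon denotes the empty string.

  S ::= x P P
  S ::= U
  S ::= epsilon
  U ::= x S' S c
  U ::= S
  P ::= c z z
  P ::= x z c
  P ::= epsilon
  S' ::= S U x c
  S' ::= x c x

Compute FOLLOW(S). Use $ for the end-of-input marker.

FIRST(P) = {epsilon, c, x}
FIRST(S) = {epsilon, x}  (via U)
FIRST(U) = {epsilon, x}  (via S)
FIRST(S') = {x}  (via S U x c)
FOLLOW(S) includes $ since S is the start symbol.
FOLLOW(S'): in U::=x S' S c, S' is followed by S c with FIRST {c, x}. Thus FOLLOW(S') = {c, x}.
FOLLOW(S): in U::=x S' S c, S is followed by c with FIRST {c}; in U::=S, the suffix after S is empty, so FOLLOW(S) ⊇ FOLLOW(U) = {$, c, x}; in S'::=S U x c, S is followed by U x c with FIRST {x}. Thus FOLLOW(S) = {$, c, x}.
FOLLOW(U): in S::=U, the suffix after U is empty, so FOLLOW(U) ⊇ FOLLOW(S) = {$, c, x}; in S'::=S U x c, U is followed by x c with FIRST {x}. Thus FOLLOW(U) = {$, c, x}.
FOLLOW(P): in S::=x P P (occurrence 1), P is followed by P with FIRST {epsilon, c, x}; in S::=x P P (occurrence 1), the suffix after P is nullable, so FOLLOW(P) ⊇ FOLLOW(S) = {$, c, x}; in S::=x P P (occurrence 2), the suffix after P is empty, so FOLLOW(P) ⊇ FOLLOW(S) = {$, c, x}. Thus FOLLOW(P) = {$, c, x}.

{$, c, x}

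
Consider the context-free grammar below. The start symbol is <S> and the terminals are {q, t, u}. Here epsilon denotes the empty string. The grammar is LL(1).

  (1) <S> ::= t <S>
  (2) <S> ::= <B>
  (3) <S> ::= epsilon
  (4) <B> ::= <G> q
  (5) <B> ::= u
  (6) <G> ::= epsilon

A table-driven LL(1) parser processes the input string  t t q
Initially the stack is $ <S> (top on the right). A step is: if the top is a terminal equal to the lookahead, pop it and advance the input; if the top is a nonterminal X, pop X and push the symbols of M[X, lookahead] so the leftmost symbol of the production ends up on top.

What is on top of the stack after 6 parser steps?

<G>

     Stack    Input    Action
  1  $ <S>    t t q $  expand <S> ::= t <S>
  2  $ <S> t  t t q $  match t
  3  $ <S>    t q $    expand <S> ::= t <S>
  4  $ <S> t  t q $    match t
  5  $ <S>    q $      expand <S> ::= <B>
  6  $ <B>    q $      expand <B> ::= <G> q
Stack after step 6: $ q <G> (top = <G>).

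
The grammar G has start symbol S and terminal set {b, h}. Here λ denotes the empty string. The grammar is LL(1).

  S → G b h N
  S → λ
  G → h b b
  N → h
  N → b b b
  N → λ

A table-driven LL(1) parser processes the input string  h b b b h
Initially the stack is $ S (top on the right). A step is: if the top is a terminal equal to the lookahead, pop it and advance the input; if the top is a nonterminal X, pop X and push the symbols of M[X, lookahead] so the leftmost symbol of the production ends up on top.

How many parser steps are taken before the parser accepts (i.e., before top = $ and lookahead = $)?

8

step 1: stack=$ S  input=h b b b h $  — expand S → G b h N
step 2: stack=$ N h b G  input=h b b b h $  — expand G → h b b
step 3: stack=$ N h b b b h  input=h b b b h $  — match h
step 4: stack=$ N h b b b  input=b b b h $  — match b
step 5: stack=$ N h b b  input=b b h $  — match b
step 6: stack=$ N h b  input=b h $  — match b
step 7: stack=$ N h  input=h $  — match h
step 8: stack=$ N  input=$  — expand N → λ
Accept reached after 8 steps.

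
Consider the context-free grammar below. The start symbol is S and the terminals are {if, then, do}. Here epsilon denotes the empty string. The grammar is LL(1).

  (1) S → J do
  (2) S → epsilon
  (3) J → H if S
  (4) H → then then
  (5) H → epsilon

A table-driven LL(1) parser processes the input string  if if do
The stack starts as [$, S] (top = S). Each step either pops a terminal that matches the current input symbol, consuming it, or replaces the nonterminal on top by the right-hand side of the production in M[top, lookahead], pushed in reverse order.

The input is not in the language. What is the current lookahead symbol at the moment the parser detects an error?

step 1: stack=$ S  input=if if do $  — expand S → J do
step 2: stack=$ do J  input=if if do $  — expand J → H if S
step 3: stack=$ do S if H  input=if if do $  — expand H → epsilon
step 4: stack=$ do S if  input=if if do $  — match if
step 5: stack=$ do S  input=if do $  — expand S → J do
step 6: stack=$ do do J  input=if do $  — expand J → H if S
step 7: stack=$ do do S if H  input=if do $  — expand H → epsilon
step 8: stack=$ do do S if  input=if do $  — match if
step 9: stack=$ do do S  input=do $  — expand S → epsilon
step 10: stack=$ do do  input=do $  — match do
step 11: stack=$ do  input=$  — error: top is terminal do but lookahead is $

$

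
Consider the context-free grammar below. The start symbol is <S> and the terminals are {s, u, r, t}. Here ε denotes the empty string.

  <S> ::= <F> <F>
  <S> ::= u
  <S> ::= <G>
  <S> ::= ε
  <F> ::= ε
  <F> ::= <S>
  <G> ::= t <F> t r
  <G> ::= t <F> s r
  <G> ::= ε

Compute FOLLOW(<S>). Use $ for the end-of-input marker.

{$, s, t, u}

FIRST(<G>): from <G>::=t <F> t r we get {t}; from <G>::=t <F> s r we get {t}; from <G>::=ε we get {ε}. So FIRST(<G>) = {ε, t}.
FIRST(<S>): from <S>::=<F> <F> we get {ε, t, u}; from <S>::=u we get {u}; from <S>::=<G> we get {ε, t}; from <S>::=ε we get {ε}. So FIRST(<S>) = {ε, t, u}.
FIRST(<F>): from <F>::=ε we get {ε}; from <F>::=<S> we get {ε, t, u}. So FIRST(<F>) = {ε, t, u}.
FOLLOW(<S>) includes $ since <S> is the start symbol.
FOLLOW(<S>): in <F>::=<S>, the suffix after <S> is empty, so FOLLOW(<S>) ⊇ FOLLOW(<F>) = {$, s, t, u}. Thus FOLLOW(<S>) = {$, s, t, u}.
FOLLOW(<F>): in <S>::=<F> <F> (occurrence 1), <F> is followed by <F> with FIRST {ε, t, u}; in <S>::=<F> <F> (occurrence 1), the suffix after <F> is nullable, so FOLLOW(<F>) ⊇ FOLLOW(<S>) = {$, s, t, u}; in <S>::=<F> <F> (occurrence 2), the suffix after <F> is empty, so FOLLOW(<F>) ⊇ FOLLOW(<S>) = {$, s, t, u}; in <G>::=t <F> t r, <F> is followed by t r with FIRST {t}; in <G>::=t <F> s r, <F> is followed by s r with FIRST {s}. Thus FOLLOW(<F>) = {$, s, t, u}.
FOLLOW(<G>): in <S>::=<G>, the suffix after <G> is empty, so FOLLOW(<G>) ⊇ FOLLOW(<S>) = {$, s, t, u}. Thus FOLLOW(<G>) = {$, s, t, u}.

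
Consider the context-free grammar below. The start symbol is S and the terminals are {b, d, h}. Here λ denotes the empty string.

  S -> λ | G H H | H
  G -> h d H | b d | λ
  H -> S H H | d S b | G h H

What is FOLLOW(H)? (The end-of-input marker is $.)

{$, b, d, h}

FIRST(G) = {λ, b, h}
FIRST(S) = {λ, b, d, h}  (via G H H, H)
FIRST(H) = {b, d, h}  (via S H H, G h H)
FOLLOW(S) includes $ since S is the start symbol.
FOLLOW(S): in H->S H H, S is followed by H H with FIRST {b, d, h}; in H->d S b, S is followed by b with FIRST {b}. Thus FOLLOW(S) = {$, b, d, h}.
FOLLOW(G): in S->G H H, G is followed by H H with FIRST {b, d, h}; in H->G h H, G is followed by h H with FIRST {h}. Thus FOLLOW(G) = {b, d, h}.
FOLLOW(H): in S->G H H (occurrence 1), H is followed by H with FIRST {b, d, h}; in S->G H H (occurrence 2), the suffix after H is empty, so FOLLOW(H) ⊇ FOLLOW(S) = {$, b, d, h}; in S->H, the suffix after H is empty, so FOLLOW(H) ⊇ FOLLOW(S) = {$, b, d, h}; in G->h d H, the suffix after H is empty, so FOLLOW(H) ⊇ FOLLOW(G) = {b, d, h}; in H->S H H (occurrence 1), H is followed by H with FIRST {b, d, h}; in H->S H H (occurrence 2), the suffix after H is empty (adds nothing new); in H->G h H, the suffix after H is empty (adds nothing new). Thus FOLLOW(H) = {$, b, d, h}.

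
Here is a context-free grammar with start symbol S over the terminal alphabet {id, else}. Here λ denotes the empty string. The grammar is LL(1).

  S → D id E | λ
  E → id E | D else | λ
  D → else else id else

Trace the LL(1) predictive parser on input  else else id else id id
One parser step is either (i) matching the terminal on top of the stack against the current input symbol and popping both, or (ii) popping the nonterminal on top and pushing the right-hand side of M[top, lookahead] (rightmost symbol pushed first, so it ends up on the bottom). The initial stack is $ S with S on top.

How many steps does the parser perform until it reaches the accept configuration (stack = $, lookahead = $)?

10

      Stack                     Input                      Action
   1  $ S                       else else id else id id $  expand S → D id E
   2  $ E id D                  else else id else id id $  expand D → else else id else
   3  $ E id else id else else  else else id else id id $  match else
   4  $ E id else id else       else id else id id $       match else
   5  $ E id else id            id else id id $            match id
   6  $ E id else               else id id $               match else
   7  $ E id                    id id $                    match id
   8  $ E                       id $                       expand E → id E
   9  $ E id                    id $                       match id
  10  $ E                       $                          expand E → λ
Accept reached after 10 steps.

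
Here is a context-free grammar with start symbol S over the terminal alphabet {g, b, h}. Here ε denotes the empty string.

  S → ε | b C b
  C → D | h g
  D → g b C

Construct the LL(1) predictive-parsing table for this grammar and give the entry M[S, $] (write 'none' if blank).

S → ε

FIRST(S): from S→ε we get {ε}; from S→b C b we get {b}. So FIRST(S) = {ε, b}.
FIRST(D): from D→g b C we get {g}. So FIRST(D) = {g}.
FIRST(C): from C→D we get {g}; from C→h g we get {h}. So FIRST(C) = {g, h}.
FOLLOW(S) includes $ since S is the start symbol.
FOLLOW(S): S appears on no right-hand side. Thus FOLLOW(S) = {$}.
For S → ε: FIRST(ε) = {ε}, so it goes in M[S, t] for t ∈ {}; since ε ∈ FIRST, also for every t ∈ FOLLOW(S) = {$}.
For S → b C b: FIRST(b C b) = {b}, so it goes in M[S, t] for t ∈ {b}.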